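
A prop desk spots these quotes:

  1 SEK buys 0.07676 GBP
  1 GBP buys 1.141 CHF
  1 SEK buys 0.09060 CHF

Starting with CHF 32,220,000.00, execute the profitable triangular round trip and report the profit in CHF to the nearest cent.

Profit: CHF 1,109,831.90

Profitable loop is CHF → GBP → SEK → CHF:
CHF 32,220,000.00 ÷ 1.141 = GBP 28,238,387.38
GBP 28,238,387.38 ÷ 0.07676 = SEK 367,878,939.28
SEK 367,878,939.28 × 0.09060 = CHF 33,329,831.90
Profit = CHF 33,329,831.90 − CHF 32,220,000.00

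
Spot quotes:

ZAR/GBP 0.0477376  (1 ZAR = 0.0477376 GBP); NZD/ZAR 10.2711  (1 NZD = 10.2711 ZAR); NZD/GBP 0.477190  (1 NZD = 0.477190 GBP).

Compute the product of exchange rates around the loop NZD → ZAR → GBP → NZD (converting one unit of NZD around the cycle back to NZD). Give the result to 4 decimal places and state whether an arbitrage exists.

Around NZD → ZAR → GBP → NZD: 1 × 10.2711 × 0.0477376 ÷ 0.477190 = 1.027510
Product > 1; profitable direction is NZD → ZAR → GBP → NZD.

1.0275 (arbitrage exists)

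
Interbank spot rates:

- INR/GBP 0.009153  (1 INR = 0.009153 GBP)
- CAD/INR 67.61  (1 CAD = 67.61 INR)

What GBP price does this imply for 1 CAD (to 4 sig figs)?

1 CAD × 67.61 = 67.61 INR
67.61 INR × 0.009153 = 0.618834 GBP

CAD/GBP = 0.6188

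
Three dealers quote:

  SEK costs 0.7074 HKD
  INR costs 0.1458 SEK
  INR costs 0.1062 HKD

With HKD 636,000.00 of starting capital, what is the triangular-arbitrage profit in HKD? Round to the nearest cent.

Profit: HKD 18,875.97

Profitable loop is HKD → SEK → INR → HKD:
HKD 636,000.00 ÷ 0.7074 = SEK 899,067.01
SEK 899,067.01 ÷ 0.1458 = INR 6,166,440.37
INR 6,166,440.37 × 0.1062 = HKD 654,875.97
Profit = HKD 654,875.97 − HKD 636,000.00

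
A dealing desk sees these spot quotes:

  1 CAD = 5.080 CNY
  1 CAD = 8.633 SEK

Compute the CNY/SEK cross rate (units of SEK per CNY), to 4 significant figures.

1 CNY ÷ 5.080 = 0.19685 CAD
0.19685 CAD × 8.633 = 1.69941 SEK

CNY/SEK = 1.699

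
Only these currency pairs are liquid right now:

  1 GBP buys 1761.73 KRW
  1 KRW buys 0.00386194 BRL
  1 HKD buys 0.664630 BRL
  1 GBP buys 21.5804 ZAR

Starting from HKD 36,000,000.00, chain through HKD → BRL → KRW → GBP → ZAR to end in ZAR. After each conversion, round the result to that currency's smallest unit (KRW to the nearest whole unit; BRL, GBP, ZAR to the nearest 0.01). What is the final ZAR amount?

HKD 36,000,000.00 × 0.664630 = BRL 23,926,680.00
BRL 23,926,680.00 ÷ 0.00386194 = KRW 6,195,507,957
KRW 6,195,507,957 ÷ 1761.73 = GBP 3,516,718.20
GBP 3,516,718.20 × 21.5804 = ZAR 75,892,185.44

ZAR 75,892,185.44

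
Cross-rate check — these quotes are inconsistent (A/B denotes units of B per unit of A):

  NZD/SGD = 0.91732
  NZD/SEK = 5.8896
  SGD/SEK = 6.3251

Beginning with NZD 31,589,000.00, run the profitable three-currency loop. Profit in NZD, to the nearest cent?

Profitable loop is NZD → SEK → SGD → NZD:
NZD 31,589,000.00 × 5.8896 = SEK 186,046,574.40
SEK 186,046,574.40 ÷ 6.3251 = SGD 29,414,013.12
SGD 29,414,013.12 ÷ 0.91732 = NZD 32,065,160.60
Profit = NZD 32,065,160.60 − NZD 31,589,000.00

Profit: NZD 476,160.60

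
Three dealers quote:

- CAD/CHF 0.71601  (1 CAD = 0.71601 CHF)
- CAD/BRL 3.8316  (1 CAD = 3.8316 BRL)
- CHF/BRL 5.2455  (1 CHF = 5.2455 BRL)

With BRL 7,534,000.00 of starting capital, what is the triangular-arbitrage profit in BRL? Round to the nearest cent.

Profitable loop is BRL → CHF → CAD → BRL:
BRL 7,534,000.00 ÷ 5.2455 = CHF 1,436,278.72
CHF 1,436,278.72 ÷ 0.71601 = CAD 2,005,947.84
CAD 2,005,947.84 × 3.8316 = BRL 7,685,989.76
Profit = BRL 7,685,989.76 − BRL 7,534,000.00

Profit: BRL 151,989.76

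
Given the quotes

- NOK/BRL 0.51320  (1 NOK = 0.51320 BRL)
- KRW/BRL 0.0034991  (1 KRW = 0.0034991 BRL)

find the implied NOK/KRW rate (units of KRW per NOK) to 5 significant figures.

NOK/KRW = 146.67

1 NOK × 0.51320 = 0.5132 BRL
0.5132 BRL ÷ 0.0034991 = 146.666 KRW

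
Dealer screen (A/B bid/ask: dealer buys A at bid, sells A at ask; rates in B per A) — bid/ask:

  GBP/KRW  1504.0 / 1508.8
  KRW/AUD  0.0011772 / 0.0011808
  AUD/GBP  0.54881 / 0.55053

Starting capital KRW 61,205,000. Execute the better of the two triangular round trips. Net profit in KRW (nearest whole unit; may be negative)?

Best loop KRW → GBP → AUD → KRW:
KRW 61,205,000 ÷ 1508.8 (buy GBP at ask) = GBP 40,565.35
GBP 40,565.35 ÷ 0.55053 (buy AUD at ask) = AUD 73,684.18
AUD 73,684.18 ÷ 0.0011808 (buy KRW at ask) = KRW 62,401,911

Net profit: KRW 1,196,911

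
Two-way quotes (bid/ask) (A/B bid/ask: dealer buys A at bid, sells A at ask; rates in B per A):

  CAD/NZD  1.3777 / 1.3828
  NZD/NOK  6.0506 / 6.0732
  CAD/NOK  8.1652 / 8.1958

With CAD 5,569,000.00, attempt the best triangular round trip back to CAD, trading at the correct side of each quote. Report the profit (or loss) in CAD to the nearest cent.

Best loop CAD → NZD → NOK → CAD:
CAD 5,569,000.00 × 1.3777 (sell CAD at bid) = NZD 7,672,411.30
NZD 7,672,411.30 × 6.0506 (sell NZD at bid) = NOK 46,422,691.81
NOK 46,422,691.81 ÷ 8.1958 (buy CAD at ask) = CAD 5,664,205.06

Net profit: CAD 95,205.06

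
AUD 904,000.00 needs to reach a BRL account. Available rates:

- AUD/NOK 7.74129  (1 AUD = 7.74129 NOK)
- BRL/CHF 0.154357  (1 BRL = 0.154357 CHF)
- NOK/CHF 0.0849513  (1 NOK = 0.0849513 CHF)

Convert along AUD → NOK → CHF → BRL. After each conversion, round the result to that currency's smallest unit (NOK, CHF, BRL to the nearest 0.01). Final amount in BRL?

BRL 3,851,460.64

AUD 904,000.00 × 7.74129 = NOK 6,998,126.16
NOK 6,998,126.16 × 0.0849513 = CHF 594,499.91
CHF 594,499.91 ÷ 0.154357 = BRL 3,851,460.64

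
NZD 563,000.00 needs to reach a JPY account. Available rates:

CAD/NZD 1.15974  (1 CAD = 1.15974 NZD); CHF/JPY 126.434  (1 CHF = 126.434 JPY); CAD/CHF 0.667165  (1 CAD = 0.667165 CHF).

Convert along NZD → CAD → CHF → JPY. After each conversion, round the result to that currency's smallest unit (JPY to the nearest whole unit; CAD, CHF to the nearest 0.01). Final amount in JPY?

NZD 563,000.00 ÷ 1.15974 = CAD 485,453.64
CAD 485,453.64 × 0.667165 = CHF 323,877.68
CHF 323,877.68 × 126.434 = JPY 40,949,151

JPY 40,949,151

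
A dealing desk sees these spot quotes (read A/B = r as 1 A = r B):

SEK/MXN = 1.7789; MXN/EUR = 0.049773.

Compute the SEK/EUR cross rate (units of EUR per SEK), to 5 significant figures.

SEK/EUR = 0.088541

1 SEK × 1.7789 = 1.7789 MXN
1.7789 MXN × 0.049773 = 0.0885412 EUR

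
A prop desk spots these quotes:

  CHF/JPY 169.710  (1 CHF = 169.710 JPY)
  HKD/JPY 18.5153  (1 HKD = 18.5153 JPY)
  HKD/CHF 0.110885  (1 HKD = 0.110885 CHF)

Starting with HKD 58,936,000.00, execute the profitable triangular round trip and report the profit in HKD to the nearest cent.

Profitable loop is HKD → CHF → JPY → HKD:
HKD 58,936,000.00 × 0.110885 = CHF 6,535,118.36
CHF 6,535,118.36 × 169.710 = JPY 1,109,074,937
JPY 1,109,074,937 ÷ 18.5153 = HKD 59,900,457.29
Profit = HKD 59,900,457.29 − HKD 58,936,000.00

Profit: HKD 964,457.29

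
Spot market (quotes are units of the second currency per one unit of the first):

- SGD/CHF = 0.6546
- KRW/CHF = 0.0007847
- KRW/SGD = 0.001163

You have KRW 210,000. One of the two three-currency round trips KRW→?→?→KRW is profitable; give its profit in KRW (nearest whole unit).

Profitable loop is KRW → CHF → SGD → KRW:
KRW 210,000 × 0.0007847 = CHF 164.79
CHF 164.79 ÷ 0.6546 = SGD 251.74
SGD 251.74 ÷ 0.001163 = KRW 216,455
Profit = KRW 216,455 − KRW 210,000

Profit: KRW 6,455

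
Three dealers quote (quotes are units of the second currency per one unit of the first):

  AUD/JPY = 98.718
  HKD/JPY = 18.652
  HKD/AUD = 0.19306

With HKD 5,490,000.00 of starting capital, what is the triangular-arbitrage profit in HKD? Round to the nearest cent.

Profit: HKD 119,647.70

Profitable loop is HKD → AUD → JPY → HKD:
HKD 5,490,000.00 × 0.19306 = AUD 1,059,899.40
AUD 1,059,899.40 × 98.718 = JPY 104,631,149
JPY 104,631,149 ÷ 18.652 = HKD 5,609,647.70
Profit = HKD 5,609,647.70 − HKD 5,490,000.00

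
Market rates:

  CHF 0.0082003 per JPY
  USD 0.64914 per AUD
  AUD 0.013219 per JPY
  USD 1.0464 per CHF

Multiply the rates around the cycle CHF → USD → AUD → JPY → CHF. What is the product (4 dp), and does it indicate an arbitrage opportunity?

Around CHF → USD → AUD → JPY → CHF: 1 × 1.0464 ÷ 0.64914 ÷ 0.013219 × 0.0082003 = 0.999978
Product ≈ 1 (deviation 0.002%, within rounding noise).

1.0000 (no arbitrage)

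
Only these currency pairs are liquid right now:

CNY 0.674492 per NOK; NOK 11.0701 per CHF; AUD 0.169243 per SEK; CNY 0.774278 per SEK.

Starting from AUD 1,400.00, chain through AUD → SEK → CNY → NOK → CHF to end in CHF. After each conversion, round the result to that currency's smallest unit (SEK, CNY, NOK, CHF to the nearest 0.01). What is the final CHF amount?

AUD 1,400.00 ÷ 0.169243 = SEK 8,272.13
SEK 8,272.13 × 0.774278 = CNY 6,404.93
CNY 6,404.93 ÷ 0.674492 = NOK 9,495.93
NOK 9,495.93 ÷ 11.0701 = CHF 857.80

CHF 857.80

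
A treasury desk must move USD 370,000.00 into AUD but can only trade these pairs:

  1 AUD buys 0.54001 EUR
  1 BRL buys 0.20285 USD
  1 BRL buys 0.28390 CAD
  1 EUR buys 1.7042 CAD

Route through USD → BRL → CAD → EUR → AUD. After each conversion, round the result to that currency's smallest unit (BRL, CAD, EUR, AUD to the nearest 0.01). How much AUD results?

AUD 562,690.71

USD 370,000.00 ÷ 0.20285 = BRL 1,824,007.89
BRL 1,824,007.89 × 0.28390 = CAD 517,835.84
CAD 517,835.84 ÷ 1.7042 = EUR 303,858.61
EUR 303,858.61 ÷ 0.54001 = AUD 562,690.71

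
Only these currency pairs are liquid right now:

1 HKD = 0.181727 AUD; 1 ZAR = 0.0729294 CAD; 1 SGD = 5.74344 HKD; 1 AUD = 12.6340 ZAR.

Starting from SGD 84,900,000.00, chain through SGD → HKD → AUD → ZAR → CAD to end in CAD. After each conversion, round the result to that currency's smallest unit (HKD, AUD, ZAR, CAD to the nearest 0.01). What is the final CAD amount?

SGD 84,900,000.00 × 5.74344 = HKD 487,618,056.00
HKD 487,618,056.00 × 0.181727 = AUD 88,613,366.46
AUD 88,613,366.46 × 12.6340 = ZAR 1,119,541,271.86
ZAR 1,119,541,271.86 × 0.0729294 = CAD 81,647,473.23

CAD 81,647,473.23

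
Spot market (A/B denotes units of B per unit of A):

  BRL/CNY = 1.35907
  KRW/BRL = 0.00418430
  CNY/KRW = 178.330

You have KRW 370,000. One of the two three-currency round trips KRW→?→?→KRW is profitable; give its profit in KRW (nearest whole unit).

Profit: KRW 5,224

Profitable loop is KRW → BRL → CNY → KRW:
KRW 370,000 × 0.00418430 = BRL 1,548.19
BRL 1,548.19 × 1.35907 = CNY 2,104.10
CNY 2,104.10 × 178.330 = KRW 375,224
Profit = KRW 375,224 − KRW 370,000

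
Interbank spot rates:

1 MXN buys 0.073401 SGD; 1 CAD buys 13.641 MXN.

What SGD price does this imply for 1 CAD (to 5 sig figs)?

CAD/SGD = 1.0013

1 CAD × 13.641 = 13.641 MXN
13.641 MXN × 0.073401 = 1.00126 SGD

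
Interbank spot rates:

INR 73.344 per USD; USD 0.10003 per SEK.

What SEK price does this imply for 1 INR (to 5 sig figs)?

INR/SEK = 0.13630

1 INR ÷ 73.344 = 0.0136344 USD
0.0136344 USD ÷ 0.10003 = 0.136303 SEK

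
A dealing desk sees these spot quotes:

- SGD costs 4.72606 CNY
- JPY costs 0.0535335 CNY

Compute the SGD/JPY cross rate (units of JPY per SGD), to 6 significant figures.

SGD/JPY = 88.2823

1 SGD × 4.72606 = 4.72606 CNY
4.72606 CNY ÷ 0.0535335 = 88.2823 JPY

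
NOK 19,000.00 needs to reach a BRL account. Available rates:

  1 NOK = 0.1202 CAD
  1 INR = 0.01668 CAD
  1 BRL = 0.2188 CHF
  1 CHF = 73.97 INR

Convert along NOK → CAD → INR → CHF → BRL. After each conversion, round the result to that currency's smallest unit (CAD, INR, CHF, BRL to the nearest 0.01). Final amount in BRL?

NOK 19,000.00 × 0.1202 = CAD 2,283.80
CAD 2,283.80 ÷ 0.01668 = INR 136,918.47
INR 136,918.47 ÷ 73.97 = CHF 1,851.00
CHF 1,851.00 ÷ 0.2188 = BRL 8,459.78

BRL 8,459.78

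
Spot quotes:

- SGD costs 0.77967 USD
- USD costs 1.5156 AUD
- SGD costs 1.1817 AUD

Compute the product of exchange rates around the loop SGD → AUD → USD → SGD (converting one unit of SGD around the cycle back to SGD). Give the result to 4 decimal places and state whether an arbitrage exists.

Around SGD → AUD → USD → SGD: 1 × 1.1817 ÷ 1.5156 ÷ 0.77967 = 1.000027
Product ≈ 1 (deviation 0.003%, within rounding noise).

1.0000 (no arbitrage)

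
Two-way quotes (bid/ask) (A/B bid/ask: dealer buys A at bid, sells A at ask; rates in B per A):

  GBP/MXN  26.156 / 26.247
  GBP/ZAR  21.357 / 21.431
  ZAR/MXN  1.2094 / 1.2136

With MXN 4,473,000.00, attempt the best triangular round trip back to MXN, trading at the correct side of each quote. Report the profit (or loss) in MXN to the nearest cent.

Net profit: MXN 25,339.43

Best loop MXN → ZAR → GBP → MXN:
MXN 4,473,000.00 ÷ 1.2136 (buy ZAR at ask) = ZAR 3,685,728.41
ZAR 3,685,728.41 ÷ 21.431 (buy GBP at ask) = GBP 171,981.17
GBP 171,981.17 × 26.156 (sell GBP at bid) = MXN 4,498,339.43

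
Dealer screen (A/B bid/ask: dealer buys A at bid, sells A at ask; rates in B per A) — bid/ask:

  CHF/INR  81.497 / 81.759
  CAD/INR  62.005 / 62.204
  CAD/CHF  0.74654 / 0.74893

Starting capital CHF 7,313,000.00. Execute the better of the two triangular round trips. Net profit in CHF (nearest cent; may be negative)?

Net profit: CHF 92,348.25

Best loop CHF → CAD → INR → CHF:
CHF 7,313,000.00 ÷ 0.74893 (buy CAD at ask) = CAD 9,764,597.49
CAD 9,764,597.49 × 62.005 (sell CAD at bid) = INR 605,453,867.52
INR 605,453,867.52 ÷ 81.759 (buy CHF at ask) = CHF 7,405,348.25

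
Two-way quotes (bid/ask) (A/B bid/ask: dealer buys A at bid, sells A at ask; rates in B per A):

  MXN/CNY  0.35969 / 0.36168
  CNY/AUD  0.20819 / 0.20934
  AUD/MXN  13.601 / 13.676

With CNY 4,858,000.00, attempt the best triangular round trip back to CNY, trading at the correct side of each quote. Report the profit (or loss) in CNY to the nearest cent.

Net profit: CNY 89,850.63

Best loop CNY → AUD → MXN → CNY:
CNY 4,858,000.00 × 0.20819 (sell CNY at bid) = AUD 1,011,387.02
AUD 1,011,387.02 × 13.601 (sell AUD at bid) = MXN 13,755,874.86
MXN 13,755,874.86 × 0.35969 (sell MXN at bid) = CNY 4,947,850.63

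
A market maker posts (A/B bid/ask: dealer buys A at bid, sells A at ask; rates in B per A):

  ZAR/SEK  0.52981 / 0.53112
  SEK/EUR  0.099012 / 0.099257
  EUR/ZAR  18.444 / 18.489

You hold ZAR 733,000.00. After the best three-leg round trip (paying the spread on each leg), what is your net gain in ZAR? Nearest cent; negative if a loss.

Best loop ZAR → EUR → SEK → ZAR:
ZAR 733,000.00 ÷ 18.489 (buy EUR at ask) = EUR 39,645.19
EUR 39,645.19 ÷ 0.099257 (buy SEK at ask) = SEK 399,419.63
SEK 399,419.63 ÷ 0.53112 (buy ZAR at ask) = ZAR 752,032.75

Net profit: ZAR 19,032.75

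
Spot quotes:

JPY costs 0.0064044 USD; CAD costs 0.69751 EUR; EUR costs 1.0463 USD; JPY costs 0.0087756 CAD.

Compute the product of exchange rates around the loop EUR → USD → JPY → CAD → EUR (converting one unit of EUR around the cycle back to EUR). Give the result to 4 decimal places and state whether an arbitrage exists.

Around EUR → USD → JPY → CAD → EUR: 1 × 1.0463 ÷ 0.0064044 × 0.0087756 × 0.69751 = 1.000012
Product ≈ 1 (deviation 0.001%, within rounding noise).

1.0000 (no arbitrage)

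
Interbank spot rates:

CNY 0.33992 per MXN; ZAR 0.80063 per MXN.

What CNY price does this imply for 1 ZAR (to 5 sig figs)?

ZAR/CNY = 0.42457

1 ZAR ÷ 0.80063 = 1.24902 MXN
1.24902 MXN × 0.33992 = 0.424566 CNY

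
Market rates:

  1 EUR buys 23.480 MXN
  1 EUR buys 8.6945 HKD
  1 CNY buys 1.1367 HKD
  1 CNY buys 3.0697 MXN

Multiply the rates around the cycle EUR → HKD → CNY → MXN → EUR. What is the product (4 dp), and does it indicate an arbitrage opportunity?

Around EUR → HKD → CNY → MXN → EUR: 1 × 8.6945 ÷ 1.1367 × 3.0697 ÷ 23.480 = 0.999992
Product ≈ 1 (deviation 0.001%, within rounding noise).

1.0000 (no arbitrage)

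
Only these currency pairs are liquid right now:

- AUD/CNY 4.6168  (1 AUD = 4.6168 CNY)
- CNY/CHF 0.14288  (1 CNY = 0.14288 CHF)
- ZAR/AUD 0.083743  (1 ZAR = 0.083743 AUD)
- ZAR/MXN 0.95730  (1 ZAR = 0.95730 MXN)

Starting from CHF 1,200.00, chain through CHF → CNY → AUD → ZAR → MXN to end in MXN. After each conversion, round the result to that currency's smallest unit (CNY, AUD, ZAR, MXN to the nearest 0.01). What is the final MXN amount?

CHF 1,200.00 ÷ 0.14288 = CNY 8,398.66
CNY 8,398.66 ÷ 4.6168 = AUD 1,819.15
AUD 1,819.15 ÷ 0.083743 = ZAR 21,723.01
ZAR 21,723.01 × 0.95730 = MXN 20,795.44

MXN 20,795.44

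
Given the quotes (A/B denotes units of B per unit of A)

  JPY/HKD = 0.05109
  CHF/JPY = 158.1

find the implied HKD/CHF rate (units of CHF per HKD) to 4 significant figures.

HKD/CHF = 0.1238

1 HKD ÷ 0.05109 = 19.5733 JPY
19.5733 JPY ÷ 158.1 = 0.123803 CHF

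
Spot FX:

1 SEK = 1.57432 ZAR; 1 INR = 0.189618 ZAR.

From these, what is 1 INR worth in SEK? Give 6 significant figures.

INR/SEK = 0.120444

1 INR × 0.189618 = 0.189618 ZAR
0.189618 ZAR ÷ 1.57432 = 0.120444 SEK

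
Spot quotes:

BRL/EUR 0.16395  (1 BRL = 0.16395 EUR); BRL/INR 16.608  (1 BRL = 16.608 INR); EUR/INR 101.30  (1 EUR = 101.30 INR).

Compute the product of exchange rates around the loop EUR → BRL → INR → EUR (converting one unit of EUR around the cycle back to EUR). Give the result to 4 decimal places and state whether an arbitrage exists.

1.0000 (no arbitrage)

Around EUR → BRL → INR → EUR: 1 ÷ 0.16395 × 16.608 ÷ 101.30 = 0.999992
Product ≈ 1 (deviation 0.001%, within rounding noise).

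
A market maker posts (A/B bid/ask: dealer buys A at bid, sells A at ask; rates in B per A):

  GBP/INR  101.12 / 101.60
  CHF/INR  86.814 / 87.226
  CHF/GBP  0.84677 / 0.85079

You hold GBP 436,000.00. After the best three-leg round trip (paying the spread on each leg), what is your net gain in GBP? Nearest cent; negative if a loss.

Best loop GBP → CHF → INR → GBP:
GBP 436,000.00 ÷ 0.85079 (buy CHF at ask) = CHF 512,464.89
CHF 512,464.89 × 86.814 (sell CHF at bid) = INR 44,489,126.58
INR 44,489,126.58 ÷ 101.60 (buy GBP at ask) = GBP 437,885.10

Net profit: GBP 1,885.10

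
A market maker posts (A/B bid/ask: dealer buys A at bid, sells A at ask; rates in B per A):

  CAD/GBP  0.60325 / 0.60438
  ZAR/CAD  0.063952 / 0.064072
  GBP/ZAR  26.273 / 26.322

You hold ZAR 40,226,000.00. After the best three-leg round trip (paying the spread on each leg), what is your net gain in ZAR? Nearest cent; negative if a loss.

Net profit: ZAR 546,559.63

Best loop ZAR → CAD → GBP → ZAR:
ZAR 40,226,000.00 × 0.063952 (sell ZAR at bid) = CAD 2,572,533.15
CAD 2,572,533.15 × 0.60325 (sell CAD at bid) = GBP 1,551,880.62
GBP 1,551,880.62 × 26.273 (sell GBP at bid) = ZAR 40,772,559.63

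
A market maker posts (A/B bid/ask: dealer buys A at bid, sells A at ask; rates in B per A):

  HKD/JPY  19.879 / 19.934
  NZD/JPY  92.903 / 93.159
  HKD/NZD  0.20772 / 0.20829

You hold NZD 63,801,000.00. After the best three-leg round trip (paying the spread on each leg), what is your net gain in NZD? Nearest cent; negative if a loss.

Best loop NZD → HKD → JPY → NZD:
NZD 63,801,000.00 ÷ 0.20829 (buy HKD at ask) = HKD 306,308,512.17
HKD 306,308,512.17 × 19.879 (sell HKD at bid) = JPY 6,089,106,913
JPY 6,089,106,913 ÷ 93.159 (buy NZD at ask) = NZD 65,362,519.06

Net profit: NZD 1,561,519.06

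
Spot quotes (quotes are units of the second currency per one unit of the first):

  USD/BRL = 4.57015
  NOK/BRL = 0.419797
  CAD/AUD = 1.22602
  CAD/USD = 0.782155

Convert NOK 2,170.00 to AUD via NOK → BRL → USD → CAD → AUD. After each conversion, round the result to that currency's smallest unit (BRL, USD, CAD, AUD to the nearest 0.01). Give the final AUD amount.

NOK 2,170.00 × 0.419797 = BRL 910.96
BRL 910.96 ÷ 4.57015 = USD 199.33
USD 199.33 ÷ 0.782155 = CAD 254.85
CAD 254.85 × 1.22602 = AUD 312.45

AUD 312.45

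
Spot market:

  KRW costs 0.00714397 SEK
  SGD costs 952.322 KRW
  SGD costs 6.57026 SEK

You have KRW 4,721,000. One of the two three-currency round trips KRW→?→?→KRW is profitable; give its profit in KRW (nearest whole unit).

Profit: KRW 167,492

Profitable loop is KRW → SEK → SGD → KRW:
KRW 4,721,000 × 0.00714397 = SEK 33,726.68
SEK 33,726.68 ÷ 6.57026 = SGD 5,133.23
SGD 5,133.23 × 952.322 = KRW 4,888,492
Profit = KRW 4,888,492 − KRW 4,721,000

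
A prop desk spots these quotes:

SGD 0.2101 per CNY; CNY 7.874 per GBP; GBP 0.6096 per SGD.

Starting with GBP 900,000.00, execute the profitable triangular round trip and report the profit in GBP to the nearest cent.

Profit: GBP 7,630.18

Profitable loop is GBP → CNY → SGD → GBP:
GBP 900,000.00 × 7.874 = CNY 7,086,600.00
CNY 7,086,600.00 × 0.2101 = SGD 1,488,894.66
SGD 1,488,894.66 × 0.6096 = GBP 907,630.18
Profit = GBP 907,630.18 − GBP 900,000.00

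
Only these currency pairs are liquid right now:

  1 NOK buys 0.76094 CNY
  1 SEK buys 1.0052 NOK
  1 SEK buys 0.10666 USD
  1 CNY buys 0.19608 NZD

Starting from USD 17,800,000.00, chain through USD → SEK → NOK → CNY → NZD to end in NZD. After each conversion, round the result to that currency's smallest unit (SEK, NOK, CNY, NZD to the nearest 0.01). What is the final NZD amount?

NZD 25,029,640.69

USD 17,800,000.00 ÷ 0.10666 = SEK 166,885,430.34
SEK 166,885,430.34 × 1.0052 = NOK 167,753,234.58
NOK 167,753,234.58 × 0.76094 = CNY 127,650,146.32
CNY 127,650,146.32 × 0.19608 = NZD 25,029,640.69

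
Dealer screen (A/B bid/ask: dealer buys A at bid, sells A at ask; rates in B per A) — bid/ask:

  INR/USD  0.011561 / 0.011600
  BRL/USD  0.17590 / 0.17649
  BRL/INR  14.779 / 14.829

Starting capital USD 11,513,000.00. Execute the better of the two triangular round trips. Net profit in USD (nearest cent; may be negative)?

Net profit: USD 259,928.05

Best loop USD → INR → BRL → USD:
USD 11,513,000.00 ÷ 0.011600 (buy INR at ask) = INR 992,500,000.00
INR 992,500,000.00 ÷ 14.829 (buy BRL at ask) = BRL 66,929,664.85
BRL 66,929,664.85 × 0.17590 (sell BRL at bid) = USD 11,772,928.05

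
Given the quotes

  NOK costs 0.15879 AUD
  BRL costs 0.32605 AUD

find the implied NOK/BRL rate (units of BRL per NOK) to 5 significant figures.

NOK/BRL = 0.48701

1 NOK × 0.15879 = 0.15879 AUD
0.15879 AUD ÷ 0.32605 = 0.487011 BRL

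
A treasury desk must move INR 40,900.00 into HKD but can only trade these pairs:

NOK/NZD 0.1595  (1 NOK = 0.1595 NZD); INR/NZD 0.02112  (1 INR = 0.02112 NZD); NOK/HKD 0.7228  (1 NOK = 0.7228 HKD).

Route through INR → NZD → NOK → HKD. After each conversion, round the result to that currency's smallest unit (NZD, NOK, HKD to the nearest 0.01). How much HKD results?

HKD 3,914.50

INR 40,900.00 × 0.02112 = NZD 863.81
NZD 863.81 ÷ 0.1595 = NOK 5,415.74
NOK 5,415.74 × 0.7228 = HKD 3,914.50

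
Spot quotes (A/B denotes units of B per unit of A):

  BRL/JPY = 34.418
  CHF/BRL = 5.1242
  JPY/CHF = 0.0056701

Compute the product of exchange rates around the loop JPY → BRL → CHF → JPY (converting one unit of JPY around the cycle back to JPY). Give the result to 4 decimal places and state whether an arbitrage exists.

1.0000 (no arbitrage)

Around JPY → BRL → CHF → JPY: 1 ÷ 34.418 ÷ 5.1242 ÷ 0.0056701 = 0.999994
Product ≈ 1 (deviation 0.001%, within rounding noise).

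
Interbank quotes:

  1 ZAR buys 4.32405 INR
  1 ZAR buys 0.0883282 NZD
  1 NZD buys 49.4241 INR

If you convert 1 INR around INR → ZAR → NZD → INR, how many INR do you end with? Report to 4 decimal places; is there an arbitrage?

1.0096 (arbitrage exists)

Around INR → ZAR → NZD → INR: 1 ÷ 4.32405 × 0.0883282 × 49.4241 = 1.009596
Product > 1; profitable direction is INR → ZAR → NZD → INR.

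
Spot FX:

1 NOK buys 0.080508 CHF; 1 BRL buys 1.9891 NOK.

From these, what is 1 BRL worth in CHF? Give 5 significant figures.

1 BRL × 1.9891 = 1.9891 NOK
1.9891 NOK × 0.080508 = 0.160138 CHF

BRL/CHF = 0.16014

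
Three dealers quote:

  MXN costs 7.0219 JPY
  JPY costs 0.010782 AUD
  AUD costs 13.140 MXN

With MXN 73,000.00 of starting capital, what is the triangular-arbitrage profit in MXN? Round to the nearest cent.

Profit: MXN 379.29

Profitable loop is MXN → AUD → JPY → MXN:
MXN 73,000.00 ÷ 13.140 = AUD 5,555.56
AUD 5,555.56 ÷ 0.010782 = JPY 515,262
JPY 515,262 ÷ 7.0219 = MXN 73,379.29
Profit = MXN 73,379.29 − MXN 73,000.00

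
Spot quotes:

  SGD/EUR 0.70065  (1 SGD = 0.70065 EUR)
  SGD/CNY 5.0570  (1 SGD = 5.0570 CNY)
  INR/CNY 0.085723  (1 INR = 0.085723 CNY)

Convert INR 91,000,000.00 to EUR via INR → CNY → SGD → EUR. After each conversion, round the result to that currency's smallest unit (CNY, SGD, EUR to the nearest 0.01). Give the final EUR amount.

EUR 1,080,803.95

INR 91,000,000.00 × 0.085723 = CNY 7,800,793.00
CNY 7,800,793.00 ÷ 5.0570 = SGD 1,542,573.26
SGD 1,542,573.26 × 0.70065 = EUR 1,080,803.95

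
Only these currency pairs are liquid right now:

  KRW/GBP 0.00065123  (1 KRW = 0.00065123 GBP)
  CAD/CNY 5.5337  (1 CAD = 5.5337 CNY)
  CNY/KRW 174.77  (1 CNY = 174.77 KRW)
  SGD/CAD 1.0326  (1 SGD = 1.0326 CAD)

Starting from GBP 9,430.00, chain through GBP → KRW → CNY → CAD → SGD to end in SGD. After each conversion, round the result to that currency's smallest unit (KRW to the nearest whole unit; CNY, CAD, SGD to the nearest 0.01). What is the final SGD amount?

SGD 14,499.83

GBP 9,430.00 ÷ 0.00065123 = KRW 14,480,291
KRW 14,480,291 ÷ 174.77 = CNY 82,853.41
CNY 82,853.41 ÷ 5.5337 = CAD 14,972.52
CAD 14,972.52 ÷ 1.0326 = SGD 14,499.83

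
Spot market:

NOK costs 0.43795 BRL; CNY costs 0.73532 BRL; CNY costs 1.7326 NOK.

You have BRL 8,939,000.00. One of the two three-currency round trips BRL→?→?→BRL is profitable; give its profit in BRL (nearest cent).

Profitable loop is BRL → CNY → NOK → BRL:
BRL 8,939,000.00 ÷ 0.73532 = CNY 12,156,612.09
CNY 12,156,612.09 × 1.7326 = NOK 21,062,546.10
NOK 21,062,546.10 × 0.43795 = BRL 9,224,342.07
Profit = BRL 9,224,342.07 − BRL 8,939,000.00

Profit: BRL 285,342.07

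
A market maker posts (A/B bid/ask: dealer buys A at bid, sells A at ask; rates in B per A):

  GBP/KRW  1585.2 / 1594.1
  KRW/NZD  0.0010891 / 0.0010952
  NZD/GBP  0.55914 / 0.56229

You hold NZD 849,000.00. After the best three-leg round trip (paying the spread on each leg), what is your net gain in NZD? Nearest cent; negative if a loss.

Net profit: NZD 15,845.11

Best loop NZD → KRW → GBP → NZD:
NZD 849,000.00 ÷ 0.0010952 (buy KRW at ask) = KRW 775,200,877
KRW 775,200,877 ÷ 1594.1 (buy GBP at ask) = GBP 486,293.76
GBP 486,293.76 ÷ 0.56229 (buy NZD at ask) = NZD 864,845.11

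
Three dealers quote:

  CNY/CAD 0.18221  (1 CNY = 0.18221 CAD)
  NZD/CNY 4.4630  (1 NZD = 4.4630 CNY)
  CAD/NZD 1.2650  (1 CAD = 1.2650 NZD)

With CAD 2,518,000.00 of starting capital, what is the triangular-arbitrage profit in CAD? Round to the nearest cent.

Profit: CAD 72,271.85

Profitable loop is CAD → NZD → CNY → CAD:
CAD 2,518,000.00 × 1.2650 = NZD 3,185,270.00
NZD 3,185,270.00 × 4.4630 = CNY 14,215,860.01
CNY 14,215,860.01 × 0.18221 = CAD 2,590,271.85
Profit = CAD 2,590,271.85 − CAD 2,518,000.00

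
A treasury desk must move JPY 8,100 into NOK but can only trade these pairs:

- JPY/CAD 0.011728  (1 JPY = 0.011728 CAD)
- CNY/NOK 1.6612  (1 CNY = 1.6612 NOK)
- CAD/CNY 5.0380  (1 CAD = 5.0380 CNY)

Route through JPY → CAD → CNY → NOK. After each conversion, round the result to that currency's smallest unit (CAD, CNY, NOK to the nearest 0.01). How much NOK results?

NOK 795.07

JPY 8,100 × 0.011728 = CAD 95.00
CAD 95.00 × 5.0380 = CNY 478.61
CNY 478.61 × 1.6612 = NOK 795.07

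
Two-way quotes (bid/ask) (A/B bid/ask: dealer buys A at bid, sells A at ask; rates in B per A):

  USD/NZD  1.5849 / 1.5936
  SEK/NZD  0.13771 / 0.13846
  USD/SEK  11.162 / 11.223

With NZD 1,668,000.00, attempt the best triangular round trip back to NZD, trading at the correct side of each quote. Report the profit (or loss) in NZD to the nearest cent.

Best loop NZD → SEK → USD → NZD:
NZD 1,668,000.00 ÷ 0.13846 (buy SEK at ask) = SEK 12,046,800.52
SEK 12,046,800.52 ÷ 11.223 (buy USD at ask) = USD 1,073,402.88
USD 1,073,402.88 × 1.5849 (sell USD at bid) = NZD 1,701,236.22

Net profit: NZD 33,236.22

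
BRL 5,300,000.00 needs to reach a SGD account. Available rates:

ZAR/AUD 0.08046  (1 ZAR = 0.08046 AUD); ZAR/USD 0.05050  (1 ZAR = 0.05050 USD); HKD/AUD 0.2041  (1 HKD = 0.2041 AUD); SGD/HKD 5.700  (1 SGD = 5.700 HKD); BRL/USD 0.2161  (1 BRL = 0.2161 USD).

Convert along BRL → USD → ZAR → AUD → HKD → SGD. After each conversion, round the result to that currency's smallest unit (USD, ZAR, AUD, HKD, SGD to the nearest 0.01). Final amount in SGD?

BRL 5,300,000.00 × 0.2161 = USD 1,145,330.00
USD 1,145,330.00 ÷ 0.05050 = ZAR 22,679,801.98
ZAR 22,679,801.98 × 0.08046 = AUD 1,824,816.87
AUD 1,824,816.87 ÷ 0.2041 = HKD 8,940,797.99
HKD 8,940,797.99 ÷ 5.700 = SGD 1,568,561.05

SGD 1,568,561.05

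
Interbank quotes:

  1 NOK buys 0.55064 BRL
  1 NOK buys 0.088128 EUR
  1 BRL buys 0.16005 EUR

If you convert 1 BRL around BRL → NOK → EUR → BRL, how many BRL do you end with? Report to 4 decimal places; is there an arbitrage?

Around BRL → NOK → EUR → BRL: 1 ÷ 0.55064 × 0.088128 ÷ 0.16005 = 0.999978
Product ≈ 1 (deviation 0.002%, within rounding noise).

1.0000 (no arbitrage)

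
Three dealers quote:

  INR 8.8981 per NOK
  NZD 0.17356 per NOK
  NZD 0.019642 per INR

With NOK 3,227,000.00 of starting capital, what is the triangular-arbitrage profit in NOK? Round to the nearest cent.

Profitable loop is NOK → INR → NZD → NOK:
NOK 3,227,000.00 × 8.8981 = INR 28,714,168.70
INR 28,714,168.70 × 0.019642 = NZD 564,003.70
NZD 564,003.70 ÷ 0.17356 = NOK 3,249,618.01
Profit = NOK 3,249,618.01 − NOK 3,227,000.00

Profit: NOK 22,618.01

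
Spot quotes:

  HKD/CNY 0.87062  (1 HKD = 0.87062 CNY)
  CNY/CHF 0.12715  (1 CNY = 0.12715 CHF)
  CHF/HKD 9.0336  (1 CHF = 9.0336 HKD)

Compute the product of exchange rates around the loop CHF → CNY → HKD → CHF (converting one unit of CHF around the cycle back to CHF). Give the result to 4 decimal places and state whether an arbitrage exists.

Around CHF → CNY → HKD → CHF: 1 ÷ 0.12715 ÷ 0.87062 ÷ 9.0336 = 0.999987
Product ≈ 1 (deviation 0.001%, within rounding noise).

1.0000 (no arbitrage)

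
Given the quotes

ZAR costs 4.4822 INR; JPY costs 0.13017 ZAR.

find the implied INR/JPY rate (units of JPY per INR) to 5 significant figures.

INR/JPY = 1.7139

1 INR ÷ 4.4822 = 0.223105 ZAR
0.223105 ZAR ÷ 0.13017 = 1.71395 JPY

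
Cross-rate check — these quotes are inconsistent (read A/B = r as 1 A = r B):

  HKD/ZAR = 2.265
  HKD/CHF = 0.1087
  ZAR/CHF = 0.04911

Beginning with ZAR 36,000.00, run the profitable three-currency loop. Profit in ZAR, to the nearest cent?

Profit: ZAR 839.28

Profitable loop is ZAR → CHF → HKD → ZAR:
ZAR 36,000.00 × 0.04911 = CHF 1,767.96
CHF 1,767.96 ÷ 0.1087 = HKD 16,264.58
HKD 16,264.58 × 2.265 = ZAR 36,839.28
Profit = ZAR 36,839.28 − ZAR 36,000.00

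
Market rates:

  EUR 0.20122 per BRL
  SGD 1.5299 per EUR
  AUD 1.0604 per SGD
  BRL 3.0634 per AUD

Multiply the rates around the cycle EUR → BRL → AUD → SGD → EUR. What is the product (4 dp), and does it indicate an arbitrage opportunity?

1.0000 (no arbitrage)

Around EUR → BRL → AUD → SGD → EUR: 1 ÷ 0.20122 ÷ 3.0634 ÷ 1.0604 ÷ 1.5299 = 0.999982
Product ≈ 1 (deviation 0.002%, within rounding noise).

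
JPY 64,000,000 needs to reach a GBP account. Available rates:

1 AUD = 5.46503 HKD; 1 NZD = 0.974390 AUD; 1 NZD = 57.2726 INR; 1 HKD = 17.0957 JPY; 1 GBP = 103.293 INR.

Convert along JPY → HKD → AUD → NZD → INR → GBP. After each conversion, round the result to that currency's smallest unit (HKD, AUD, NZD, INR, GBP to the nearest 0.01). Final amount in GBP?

JPY 64,000,000 ÷ 17.0957 = HKD 3,743,631.44
HKD 3,743,631.44 ÷ 5.46503 = AUD 685,015.72
AUD 685,015.72 ÷ 0.974390 = NZD 703,020.06
NZD 703,020.06 × 57.2726 = INR 40,263,786.69
INR 40,263,786.69 ÷ 103.293 = GBP 389,801.70

GBP 389,801.70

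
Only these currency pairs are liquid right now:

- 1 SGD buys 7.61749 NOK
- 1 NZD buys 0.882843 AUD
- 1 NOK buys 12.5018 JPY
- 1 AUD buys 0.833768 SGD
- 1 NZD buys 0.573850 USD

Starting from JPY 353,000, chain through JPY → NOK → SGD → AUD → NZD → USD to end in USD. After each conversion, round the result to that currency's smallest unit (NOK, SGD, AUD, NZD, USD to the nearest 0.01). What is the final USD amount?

USD 2,889.75

JPY 353,000 ÷ 12.5018 = NOK 28,235.93
NOK 28,235.93 ÷ 7.61749 = SGD 3,706.72
SGD 3,706.72 ÷ 0.833768 = AUD 4,445.75
AUD 4,445.75 ÷ 0.882843 = NZD 5,035.72
NZD 5,035.72 × 0.573850 = USD 2,889.75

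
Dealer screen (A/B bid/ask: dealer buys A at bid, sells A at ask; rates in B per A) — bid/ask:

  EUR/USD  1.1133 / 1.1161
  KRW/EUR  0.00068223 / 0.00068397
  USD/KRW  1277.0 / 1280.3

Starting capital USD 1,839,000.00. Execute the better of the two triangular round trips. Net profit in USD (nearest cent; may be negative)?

Best loop USD → EUR → KRW → USD:
USD 1,839,000.00 ÷ 1.1161 (buy EUR at ask) = EUR 1,647,701.82
EUR 1,647,701.82 ÷ 0.00068397 (buy KRW at ask) = KRW 2,409,026,447
KRW 2,409,026,447 ÷ 1280.3 (buy USD at ask) = USD 1,881,610.91

Net profit: USD 42,610.91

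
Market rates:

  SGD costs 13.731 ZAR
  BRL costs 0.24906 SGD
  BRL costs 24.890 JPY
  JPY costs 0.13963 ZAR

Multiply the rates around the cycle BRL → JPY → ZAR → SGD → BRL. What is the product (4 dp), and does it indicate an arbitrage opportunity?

1.0162 (arbitrage exists)

Around BRL → JPY → ZAR → SGD → BRL: 1 × 24.890 × 0.13963 ÷ 13.731 ÷ 0.24906 = 1.016243
Product > 1; profitable direction is BRL → JPY → ZAR → SGD → BRL.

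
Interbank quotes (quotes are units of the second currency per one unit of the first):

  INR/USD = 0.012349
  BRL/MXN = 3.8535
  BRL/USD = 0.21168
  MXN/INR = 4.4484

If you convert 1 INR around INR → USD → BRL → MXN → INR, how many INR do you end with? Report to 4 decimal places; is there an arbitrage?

1.0000 (no arbitrage)

Around INR → USD → BRL → MXN → INR: 1 × 0.012349 ÷ 0.21168 × 3.8535 × 4.4484 = 1.000026
Product ≈ 1 (deviation 0.003%, within rounding noise).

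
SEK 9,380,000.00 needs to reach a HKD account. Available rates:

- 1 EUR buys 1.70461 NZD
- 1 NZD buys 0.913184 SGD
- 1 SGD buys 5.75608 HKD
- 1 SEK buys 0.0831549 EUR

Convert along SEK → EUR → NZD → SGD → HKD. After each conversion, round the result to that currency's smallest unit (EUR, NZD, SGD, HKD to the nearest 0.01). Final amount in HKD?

SEK 9,380,000.00 × 0.0831549 = EUR 779,992.96
EUR 779,992.96 × 1.70461 = NZD 1,329,583.80
NZD 1,329,583.80 × 0.913184 = SGD 1,214,154.65
SGD 1,214,154.65 × 5.75608 = HKD 6,988,771.30

HKD 6,988,771.30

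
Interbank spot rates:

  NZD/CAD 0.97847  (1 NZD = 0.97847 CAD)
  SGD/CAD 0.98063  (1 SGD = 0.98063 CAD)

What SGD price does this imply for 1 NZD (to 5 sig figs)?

1 NZD × 0.97847 = 0.97847 CAD
0.97847 CAD ÷ 0.98063 = 0.997797 SGD

NZD/SGD = 0.99780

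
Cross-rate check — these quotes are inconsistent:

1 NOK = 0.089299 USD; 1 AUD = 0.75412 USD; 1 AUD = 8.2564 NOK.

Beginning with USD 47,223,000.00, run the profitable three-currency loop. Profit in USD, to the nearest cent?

Profit: USD 1,078,065.56

Profitable loop is USD → NOK → AUD → USD:
USD 47,223,000.00 ÷ 0.089299 = NOK 528,818,911.75
NOK 528,818,911.75 ÷ 8.2564 = AUD 64,049,575.09
AUD 64,049,575.09 × 0.75412 = USD 48,301,065.56
Profit = USD 48,301,065.56 − USD 47,223,000.00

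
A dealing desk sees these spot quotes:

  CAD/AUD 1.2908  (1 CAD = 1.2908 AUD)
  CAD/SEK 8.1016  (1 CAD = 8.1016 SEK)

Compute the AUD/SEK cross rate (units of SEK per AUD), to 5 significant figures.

1 AUD ÷ 1.2908 = 0.774713 CAD
0.774713 CAD × 8.1016 = 6.27642 SEK

AUD/SEK = 6.2764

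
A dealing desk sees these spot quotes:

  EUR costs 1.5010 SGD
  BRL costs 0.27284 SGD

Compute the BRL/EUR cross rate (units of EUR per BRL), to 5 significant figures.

1 BRL × 0.27284 = 0.27284 SGD
0.27284 SGD ÷ 1.5010 = 0.181772 EUR

BRL/EUR = 0.18177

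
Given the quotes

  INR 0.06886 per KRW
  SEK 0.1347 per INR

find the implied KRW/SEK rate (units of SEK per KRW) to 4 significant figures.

1 KRW × 0.06886 = 0.06886 INR
0.06886 INR × 0.1347 = 0.00927544 SEK

KRW/SEK = 0.009275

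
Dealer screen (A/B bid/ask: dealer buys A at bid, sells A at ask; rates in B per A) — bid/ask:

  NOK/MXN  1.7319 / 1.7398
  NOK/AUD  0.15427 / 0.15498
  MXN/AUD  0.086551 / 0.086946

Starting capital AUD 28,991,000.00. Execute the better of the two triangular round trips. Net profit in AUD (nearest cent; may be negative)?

Best loop AUD → MXN → NOK → AUD:
AUD 28,991,000.00 ÷ 0.086946 (buy MXN at ask) = MXN 333,436,845.86
MXN 333,436,845.86 ÷ 1.7398 (buy NOK at ask) = NOK 191,652,400.19
NOK 191,652,400.19 × 0.15427 (sell NOK at bid) = AUD 29,566,215.78

Net profit: AUD 575,215.78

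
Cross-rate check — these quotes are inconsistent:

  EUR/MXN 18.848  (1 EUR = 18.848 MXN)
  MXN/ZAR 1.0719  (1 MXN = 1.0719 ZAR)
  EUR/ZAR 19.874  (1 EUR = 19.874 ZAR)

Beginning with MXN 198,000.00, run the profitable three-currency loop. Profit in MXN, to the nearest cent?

Profit: MXN 3,279.46

Profitable loop is MXN → ZAR → EUR → MXN:
MXN 198,000.00 × 1.0719 = ZAR 212,236.20
ZAR 212,236.20 ÷ 19.874 = EUR 10,679.09
EUR 10,679.09 × 18.848 = MXN 201,279.46
Profit = MXN 201,279.46 − MXN 198,000.00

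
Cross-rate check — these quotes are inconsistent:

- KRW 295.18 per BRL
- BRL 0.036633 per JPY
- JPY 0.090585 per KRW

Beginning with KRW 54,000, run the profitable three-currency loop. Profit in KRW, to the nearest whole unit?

Profit: KRW 1,129

Profitable loop is KRW → BRL → JPY → KRW:
KRW 54,000 ÷ 295.18 = BRL 182.94
BRL 182.94 ÷ 0.036633 = JPY 4,994
JPY 4,994 ÷ 0.090585 = KRW 55,129
Profit = KRW 55,129 − KRW 54,000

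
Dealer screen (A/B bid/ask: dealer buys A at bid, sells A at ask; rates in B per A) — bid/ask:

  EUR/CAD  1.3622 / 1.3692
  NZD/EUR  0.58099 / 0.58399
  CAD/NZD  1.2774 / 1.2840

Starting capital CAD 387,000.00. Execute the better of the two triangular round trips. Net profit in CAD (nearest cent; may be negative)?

Net profit: CAD 4,243.75

Best loop CAD → NZD → EUR → CAD:
CAD 387,000.00 × 1.2774 (sell CAD at bid) = NZD 494,353.80
NZD 494,353.80 × 0.58099 (sell NZD at bid) = EUR 287,214.61
EUR 287,214.61 × 1.3622 (sell EUR at bid) = CAD 391,243.75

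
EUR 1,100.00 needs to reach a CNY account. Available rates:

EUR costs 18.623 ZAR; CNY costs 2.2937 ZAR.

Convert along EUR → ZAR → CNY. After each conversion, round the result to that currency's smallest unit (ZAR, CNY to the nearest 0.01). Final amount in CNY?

CNY 8,931.12

EUR 1,100.00 × 18.623 = ZAR 20,485.30
ZAR 20,485.30 ÷ 2.2937 = CNY 8,931.12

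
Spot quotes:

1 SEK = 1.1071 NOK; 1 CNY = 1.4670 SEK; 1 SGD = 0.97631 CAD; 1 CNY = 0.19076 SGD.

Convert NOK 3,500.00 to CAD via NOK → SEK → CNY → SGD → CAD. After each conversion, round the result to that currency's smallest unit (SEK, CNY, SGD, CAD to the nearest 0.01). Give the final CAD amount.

CAD 401.35

NOK 3,500.00 ÷ 1.1071 = SEK 3,161.41
SEK 3,161.41 ÷ 1.4670 = CNY 2,155.02
CNY 2,155.02 × 0.19076 = SGD 411.09
SGD 411.09 × 0.97631 = CAD 401.35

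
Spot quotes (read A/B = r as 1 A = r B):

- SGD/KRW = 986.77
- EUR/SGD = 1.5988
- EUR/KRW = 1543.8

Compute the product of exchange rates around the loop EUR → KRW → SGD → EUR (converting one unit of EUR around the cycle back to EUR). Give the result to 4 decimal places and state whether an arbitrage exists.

0.9785 (arbitrage exists)

Around EUR → KRW → SGD → EUR: 1 × 1543.8 ÷ 986.77 ÷ 1.5988 = 0.978545
Product < 1; profitable direction is EUR → SGD → KRW → EUR.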